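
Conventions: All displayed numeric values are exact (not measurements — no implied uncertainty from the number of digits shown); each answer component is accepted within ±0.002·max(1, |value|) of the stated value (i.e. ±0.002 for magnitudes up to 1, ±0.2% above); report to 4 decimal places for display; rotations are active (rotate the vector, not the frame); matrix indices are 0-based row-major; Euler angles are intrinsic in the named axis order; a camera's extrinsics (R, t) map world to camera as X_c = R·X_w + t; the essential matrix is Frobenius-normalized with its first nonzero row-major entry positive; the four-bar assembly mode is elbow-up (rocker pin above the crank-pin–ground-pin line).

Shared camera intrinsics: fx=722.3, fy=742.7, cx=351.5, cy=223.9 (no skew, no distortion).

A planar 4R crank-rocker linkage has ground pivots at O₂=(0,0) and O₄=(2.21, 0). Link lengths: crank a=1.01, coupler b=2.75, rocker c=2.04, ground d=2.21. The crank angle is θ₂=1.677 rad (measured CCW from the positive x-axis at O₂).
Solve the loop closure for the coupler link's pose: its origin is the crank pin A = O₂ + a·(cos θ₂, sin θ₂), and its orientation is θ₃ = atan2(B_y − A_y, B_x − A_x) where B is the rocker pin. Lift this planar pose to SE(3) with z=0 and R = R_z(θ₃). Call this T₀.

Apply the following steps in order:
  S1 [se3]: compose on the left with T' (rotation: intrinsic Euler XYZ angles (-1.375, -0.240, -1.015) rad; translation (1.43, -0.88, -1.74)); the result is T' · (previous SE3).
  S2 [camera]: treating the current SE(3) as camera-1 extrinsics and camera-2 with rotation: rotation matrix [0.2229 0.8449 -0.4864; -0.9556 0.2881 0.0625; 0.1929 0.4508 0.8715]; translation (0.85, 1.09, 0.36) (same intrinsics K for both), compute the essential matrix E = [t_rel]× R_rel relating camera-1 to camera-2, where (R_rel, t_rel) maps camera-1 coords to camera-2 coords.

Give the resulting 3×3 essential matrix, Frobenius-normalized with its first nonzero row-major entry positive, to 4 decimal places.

matrix = [0.0926 0.1618 0.0665; 0.2126 0.6444 -0.0982; 0.2708 -0.0168 0.6459]

source (fourbar_fk): coupler pose = R=[0.9284 -0.3716 0.0000; 0.3716 0.9284 0.0000; 0.0000 0.0000 1.0000], t=(-0.1071, 1.0043, 0.0000)
after S1 (compose_se3): R=[0.7824 0.5756 -0.2377; 0.0725 0.2949 0.9528; 0.6185 -0.7627 0.1890], t=(2.2038, -0.5735, -2.3121)
after S2 (essential): [0.0926 0.1618 0.0665; 0.2126 0.6444 -0.0982; 0.2708 -0.0168 0.6459]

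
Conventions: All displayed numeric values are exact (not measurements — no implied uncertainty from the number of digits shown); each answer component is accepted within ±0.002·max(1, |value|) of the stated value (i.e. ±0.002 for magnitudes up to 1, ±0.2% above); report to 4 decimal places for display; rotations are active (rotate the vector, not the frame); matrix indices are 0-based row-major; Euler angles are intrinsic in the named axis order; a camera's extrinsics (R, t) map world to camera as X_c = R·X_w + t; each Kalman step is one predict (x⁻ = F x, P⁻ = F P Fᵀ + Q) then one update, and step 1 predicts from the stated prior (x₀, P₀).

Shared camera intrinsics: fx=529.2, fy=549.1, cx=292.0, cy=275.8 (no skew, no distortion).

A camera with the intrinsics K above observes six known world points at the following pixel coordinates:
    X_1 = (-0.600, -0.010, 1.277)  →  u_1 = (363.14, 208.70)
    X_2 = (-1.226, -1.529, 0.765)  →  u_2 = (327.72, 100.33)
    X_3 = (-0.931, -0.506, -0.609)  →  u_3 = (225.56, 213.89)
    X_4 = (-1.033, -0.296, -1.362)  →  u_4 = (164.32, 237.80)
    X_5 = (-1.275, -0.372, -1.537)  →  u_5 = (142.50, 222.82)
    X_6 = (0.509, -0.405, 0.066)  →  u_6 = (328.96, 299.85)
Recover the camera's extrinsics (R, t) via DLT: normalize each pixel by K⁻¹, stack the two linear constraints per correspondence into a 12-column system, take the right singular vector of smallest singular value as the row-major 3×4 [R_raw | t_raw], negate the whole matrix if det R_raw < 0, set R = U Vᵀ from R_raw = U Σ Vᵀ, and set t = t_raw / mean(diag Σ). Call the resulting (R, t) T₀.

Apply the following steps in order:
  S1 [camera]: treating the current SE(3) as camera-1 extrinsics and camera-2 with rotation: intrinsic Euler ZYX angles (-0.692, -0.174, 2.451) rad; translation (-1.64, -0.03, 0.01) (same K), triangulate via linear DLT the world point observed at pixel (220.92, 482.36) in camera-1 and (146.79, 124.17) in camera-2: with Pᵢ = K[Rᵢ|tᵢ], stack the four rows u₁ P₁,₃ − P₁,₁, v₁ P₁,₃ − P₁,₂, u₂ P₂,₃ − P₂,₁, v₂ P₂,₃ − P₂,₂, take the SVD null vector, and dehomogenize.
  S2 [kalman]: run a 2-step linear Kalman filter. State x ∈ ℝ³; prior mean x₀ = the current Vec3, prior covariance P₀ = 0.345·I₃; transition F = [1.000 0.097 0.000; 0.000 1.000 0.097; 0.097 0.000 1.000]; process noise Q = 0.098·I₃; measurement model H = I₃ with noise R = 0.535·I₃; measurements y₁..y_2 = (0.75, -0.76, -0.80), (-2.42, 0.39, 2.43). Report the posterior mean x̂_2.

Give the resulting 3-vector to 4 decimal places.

result = (-0.0873, 0.2237, 0.1614)

source (pnp_recover): camera pose = R=[0.4428 -0.1081 0.8901; 0.8175 0.4565 -0.3512; -0.3684 0.8831 0.2905], t=(0.1000, 0.0603, 6.6554)
after S1 (triangulate): (1.5539, 1.2525, -1.7418)
after S2 (kf_track): (-0.0873, 0.2237, 0.1614)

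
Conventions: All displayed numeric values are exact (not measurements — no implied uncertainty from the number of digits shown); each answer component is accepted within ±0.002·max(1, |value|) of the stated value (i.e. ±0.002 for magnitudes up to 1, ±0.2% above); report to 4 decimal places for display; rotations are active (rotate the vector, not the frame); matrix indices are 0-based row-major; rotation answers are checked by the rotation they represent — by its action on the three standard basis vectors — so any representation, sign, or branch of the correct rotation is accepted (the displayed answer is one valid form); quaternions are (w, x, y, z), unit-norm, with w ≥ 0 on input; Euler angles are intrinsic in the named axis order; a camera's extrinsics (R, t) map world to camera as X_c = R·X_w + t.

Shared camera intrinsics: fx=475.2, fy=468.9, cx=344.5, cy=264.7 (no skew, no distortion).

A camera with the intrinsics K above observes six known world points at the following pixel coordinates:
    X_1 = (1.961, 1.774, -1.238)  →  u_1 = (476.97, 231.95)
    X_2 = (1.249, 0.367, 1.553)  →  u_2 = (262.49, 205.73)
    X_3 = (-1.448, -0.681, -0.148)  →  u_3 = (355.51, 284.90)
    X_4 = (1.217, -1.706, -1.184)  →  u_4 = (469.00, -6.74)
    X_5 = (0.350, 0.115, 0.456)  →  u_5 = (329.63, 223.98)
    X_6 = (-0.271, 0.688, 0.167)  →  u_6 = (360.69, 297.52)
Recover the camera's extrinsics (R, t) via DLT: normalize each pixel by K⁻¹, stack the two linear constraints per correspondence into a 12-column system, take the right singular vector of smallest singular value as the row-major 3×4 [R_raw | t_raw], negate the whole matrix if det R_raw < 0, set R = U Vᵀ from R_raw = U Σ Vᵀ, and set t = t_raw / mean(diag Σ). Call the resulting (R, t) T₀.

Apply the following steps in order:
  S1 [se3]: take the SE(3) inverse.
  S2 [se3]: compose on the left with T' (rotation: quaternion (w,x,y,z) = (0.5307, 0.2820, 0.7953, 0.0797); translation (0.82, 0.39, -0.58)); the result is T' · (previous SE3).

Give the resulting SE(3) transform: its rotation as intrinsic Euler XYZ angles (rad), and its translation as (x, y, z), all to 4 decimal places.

rotation (euler_xyz) = (-1.9835, 0.2315, -2.5657), translation = (0.0715, -3.9274, 1.4910)

source (pnp_recover): camera pose = R=[0.1001 0.2095 -0.9727; -0.6829 0.7254 0.0859; 0.7236 0.6556 0.2157], t=(0.2200, -0.3400, 4.8296)
after S1 (invert_se3): R=[0.1001 -0.6829 0.7236; 0.2095 0.7254 0.6556; -0.9727 0.0859 0.2157], t=(-3.7489, -2.9659, -0.7987)
after S2 (compose_se3): R=[-0.8163 0.5301 0.2295; 0.3947 0.2219 0.8916; 0.4217 0.8184 -0.3904], t=(0.0715, -3.9274, 1.4910)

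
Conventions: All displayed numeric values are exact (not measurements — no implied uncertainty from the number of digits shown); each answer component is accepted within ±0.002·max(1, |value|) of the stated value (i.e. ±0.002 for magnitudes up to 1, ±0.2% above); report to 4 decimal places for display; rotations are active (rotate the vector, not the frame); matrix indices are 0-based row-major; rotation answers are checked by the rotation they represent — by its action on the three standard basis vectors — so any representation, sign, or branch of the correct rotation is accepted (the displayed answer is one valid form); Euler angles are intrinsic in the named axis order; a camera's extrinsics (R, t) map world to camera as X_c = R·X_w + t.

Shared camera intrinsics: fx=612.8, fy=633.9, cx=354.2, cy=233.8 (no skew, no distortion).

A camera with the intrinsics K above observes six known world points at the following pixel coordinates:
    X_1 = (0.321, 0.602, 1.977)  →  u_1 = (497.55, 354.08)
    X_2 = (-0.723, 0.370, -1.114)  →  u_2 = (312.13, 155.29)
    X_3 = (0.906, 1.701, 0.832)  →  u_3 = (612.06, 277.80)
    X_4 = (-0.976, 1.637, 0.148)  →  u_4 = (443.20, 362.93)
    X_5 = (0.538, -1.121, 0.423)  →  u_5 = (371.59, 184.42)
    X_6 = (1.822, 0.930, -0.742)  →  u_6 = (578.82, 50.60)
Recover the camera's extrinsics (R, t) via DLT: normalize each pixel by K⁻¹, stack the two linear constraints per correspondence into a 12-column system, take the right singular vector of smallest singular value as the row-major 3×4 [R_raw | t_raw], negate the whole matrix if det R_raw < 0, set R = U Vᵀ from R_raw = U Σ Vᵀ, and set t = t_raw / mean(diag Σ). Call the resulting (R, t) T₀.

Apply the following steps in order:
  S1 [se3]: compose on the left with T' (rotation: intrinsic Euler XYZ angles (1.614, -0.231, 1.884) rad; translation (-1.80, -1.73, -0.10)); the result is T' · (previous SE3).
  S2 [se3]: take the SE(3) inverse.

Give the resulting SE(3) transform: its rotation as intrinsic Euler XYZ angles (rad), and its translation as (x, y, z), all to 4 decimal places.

source (pnp_recover): camera pose = R=[0.7385 0.5954 0.3165; -0.5669 0.2942 0.7694; 0.3650 -0.7476 0.5548], t=(0.3400, -0.2500, 5.9099)
after S1 (compose_se3): R=[0.2200 -0.2798 -0.9345; -0.4642 0.8125 -0.3526; 0.8580 0.5114 0.0488], t=(-3.0236, -7.5253, 0.0503)
after S2 (invert_se3): R=[0.2200 -0.4642 0.8580; -0.2798 0.8125 0.5114; -0.9345 -0.3526 0.0488], t=(-2.8714, 5.2428, -5.4812)

rotation (euler_xyz) = (-1.4756, 1.0313, 1.1283), translation = (-2.8714, 5.2428, -5.4812)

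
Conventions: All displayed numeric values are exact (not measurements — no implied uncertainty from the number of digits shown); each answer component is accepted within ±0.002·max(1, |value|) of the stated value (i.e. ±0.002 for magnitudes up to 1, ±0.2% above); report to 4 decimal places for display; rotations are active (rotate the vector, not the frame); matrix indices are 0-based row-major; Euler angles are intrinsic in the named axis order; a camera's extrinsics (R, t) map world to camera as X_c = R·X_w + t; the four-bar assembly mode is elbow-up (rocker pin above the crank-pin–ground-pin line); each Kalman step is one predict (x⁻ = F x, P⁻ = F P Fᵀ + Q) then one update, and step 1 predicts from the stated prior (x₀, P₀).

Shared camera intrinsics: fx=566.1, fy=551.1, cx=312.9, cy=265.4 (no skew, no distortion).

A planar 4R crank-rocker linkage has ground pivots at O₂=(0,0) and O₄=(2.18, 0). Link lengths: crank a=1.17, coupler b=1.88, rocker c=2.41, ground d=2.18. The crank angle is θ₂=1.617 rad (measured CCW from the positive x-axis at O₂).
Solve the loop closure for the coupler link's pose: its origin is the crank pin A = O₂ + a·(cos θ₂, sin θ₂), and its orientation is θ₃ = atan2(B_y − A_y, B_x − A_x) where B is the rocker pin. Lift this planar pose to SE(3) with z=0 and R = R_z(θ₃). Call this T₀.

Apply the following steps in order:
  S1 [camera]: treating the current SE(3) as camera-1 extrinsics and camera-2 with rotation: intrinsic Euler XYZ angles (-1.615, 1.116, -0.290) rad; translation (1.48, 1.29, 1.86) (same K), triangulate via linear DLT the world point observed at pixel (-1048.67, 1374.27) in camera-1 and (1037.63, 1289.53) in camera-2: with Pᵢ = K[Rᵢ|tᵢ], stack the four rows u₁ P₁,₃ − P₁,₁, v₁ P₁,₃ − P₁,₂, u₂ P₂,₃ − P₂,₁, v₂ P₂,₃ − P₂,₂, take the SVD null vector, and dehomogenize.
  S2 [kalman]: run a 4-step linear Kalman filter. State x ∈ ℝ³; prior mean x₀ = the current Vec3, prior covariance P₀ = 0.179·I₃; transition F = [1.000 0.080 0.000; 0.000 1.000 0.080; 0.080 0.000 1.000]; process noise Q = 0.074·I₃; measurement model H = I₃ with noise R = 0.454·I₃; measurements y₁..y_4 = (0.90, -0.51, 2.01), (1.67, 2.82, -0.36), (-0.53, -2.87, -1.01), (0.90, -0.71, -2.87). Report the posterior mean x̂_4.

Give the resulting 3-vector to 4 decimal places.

source (fourbar_fk): coupler pose = R=[0.8000 -0.6000 0.0000; 0.6000 0.8000 0.0000; 0.0000 0.0000 1.0000], t=(-0.0540, 1.1688, 0.0000)
after S1 (triangulate): (-0.9733, 0.3752, 0.4398)
after S2 (kf_track): (0.2517, -0.4486, -0.9735)

result = (0.2517, -0.4486, -0.9735)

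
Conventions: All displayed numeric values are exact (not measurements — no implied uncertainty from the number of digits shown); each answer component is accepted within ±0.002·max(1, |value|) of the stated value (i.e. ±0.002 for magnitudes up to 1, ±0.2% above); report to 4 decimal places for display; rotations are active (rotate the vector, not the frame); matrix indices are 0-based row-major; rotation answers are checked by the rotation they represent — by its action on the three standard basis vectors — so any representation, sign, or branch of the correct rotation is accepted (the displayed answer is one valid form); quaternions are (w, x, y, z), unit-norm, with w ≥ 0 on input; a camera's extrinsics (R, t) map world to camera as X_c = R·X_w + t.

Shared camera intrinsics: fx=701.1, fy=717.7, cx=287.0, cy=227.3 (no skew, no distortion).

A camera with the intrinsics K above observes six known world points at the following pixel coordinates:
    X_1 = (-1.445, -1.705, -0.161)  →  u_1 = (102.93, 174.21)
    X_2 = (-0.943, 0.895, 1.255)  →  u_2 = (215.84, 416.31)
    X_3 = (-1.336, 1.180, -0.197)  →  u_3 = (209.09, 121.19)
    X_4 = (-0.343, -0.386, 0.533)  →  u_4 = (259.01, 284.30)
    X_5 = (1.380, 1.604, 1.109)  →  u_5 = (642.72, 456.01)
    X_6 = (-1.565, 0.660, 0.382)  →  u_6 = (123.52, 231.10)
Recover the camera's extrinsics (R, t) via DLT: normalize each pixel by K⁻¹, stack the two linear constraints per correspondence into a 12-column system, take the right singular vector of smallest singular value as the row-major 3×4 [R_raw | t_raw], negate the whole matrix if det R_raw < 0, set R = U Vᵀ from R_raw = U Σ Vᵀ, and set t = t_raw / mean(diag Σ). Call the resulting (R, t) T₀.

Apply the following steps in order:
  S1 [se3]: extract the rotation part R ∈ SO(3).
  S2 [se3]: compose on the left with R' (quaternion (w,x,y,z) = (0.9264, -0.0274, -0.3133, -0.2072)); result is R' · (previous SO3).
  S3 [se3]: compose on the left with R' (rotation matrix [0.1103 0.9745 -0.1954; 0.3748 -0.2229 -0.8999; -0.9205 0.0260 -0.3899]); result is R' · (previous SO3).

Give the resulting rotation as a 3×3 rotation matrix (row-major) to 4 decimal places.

source (pnp_recover): camera pose = R=[0.9079 0.3844 -0.1670; 0.1877 -0.0167 0.9821; 0.3747 -0.9230 -0.0873], t=(0.3400, -0.0500, 5.0498)
after S1 (rot_of_se3): [0.9079 0.3844 -0.1670; 0.1877 -0.0167 0.9821; 0.3747 -0.9230 -0.0873]
after S2 (compose_so3): [0.5138 0.7946 0.3236; -0.0939 -0.3229 0.9418; 0.8528 -0.5142 -0.0912]
after S3 (compose_so3): [-0.2015 -0.1265 0.9713; -0.5539 0.8326 -0.0065; -0.8078 -0.5393 -0.2378]

rotation (matrix) = ((-0.2015, -0.1265, 0.9713), (-0.5539, 0.8326, -0.0065), (-0.8078, -0.5393, -0.2378))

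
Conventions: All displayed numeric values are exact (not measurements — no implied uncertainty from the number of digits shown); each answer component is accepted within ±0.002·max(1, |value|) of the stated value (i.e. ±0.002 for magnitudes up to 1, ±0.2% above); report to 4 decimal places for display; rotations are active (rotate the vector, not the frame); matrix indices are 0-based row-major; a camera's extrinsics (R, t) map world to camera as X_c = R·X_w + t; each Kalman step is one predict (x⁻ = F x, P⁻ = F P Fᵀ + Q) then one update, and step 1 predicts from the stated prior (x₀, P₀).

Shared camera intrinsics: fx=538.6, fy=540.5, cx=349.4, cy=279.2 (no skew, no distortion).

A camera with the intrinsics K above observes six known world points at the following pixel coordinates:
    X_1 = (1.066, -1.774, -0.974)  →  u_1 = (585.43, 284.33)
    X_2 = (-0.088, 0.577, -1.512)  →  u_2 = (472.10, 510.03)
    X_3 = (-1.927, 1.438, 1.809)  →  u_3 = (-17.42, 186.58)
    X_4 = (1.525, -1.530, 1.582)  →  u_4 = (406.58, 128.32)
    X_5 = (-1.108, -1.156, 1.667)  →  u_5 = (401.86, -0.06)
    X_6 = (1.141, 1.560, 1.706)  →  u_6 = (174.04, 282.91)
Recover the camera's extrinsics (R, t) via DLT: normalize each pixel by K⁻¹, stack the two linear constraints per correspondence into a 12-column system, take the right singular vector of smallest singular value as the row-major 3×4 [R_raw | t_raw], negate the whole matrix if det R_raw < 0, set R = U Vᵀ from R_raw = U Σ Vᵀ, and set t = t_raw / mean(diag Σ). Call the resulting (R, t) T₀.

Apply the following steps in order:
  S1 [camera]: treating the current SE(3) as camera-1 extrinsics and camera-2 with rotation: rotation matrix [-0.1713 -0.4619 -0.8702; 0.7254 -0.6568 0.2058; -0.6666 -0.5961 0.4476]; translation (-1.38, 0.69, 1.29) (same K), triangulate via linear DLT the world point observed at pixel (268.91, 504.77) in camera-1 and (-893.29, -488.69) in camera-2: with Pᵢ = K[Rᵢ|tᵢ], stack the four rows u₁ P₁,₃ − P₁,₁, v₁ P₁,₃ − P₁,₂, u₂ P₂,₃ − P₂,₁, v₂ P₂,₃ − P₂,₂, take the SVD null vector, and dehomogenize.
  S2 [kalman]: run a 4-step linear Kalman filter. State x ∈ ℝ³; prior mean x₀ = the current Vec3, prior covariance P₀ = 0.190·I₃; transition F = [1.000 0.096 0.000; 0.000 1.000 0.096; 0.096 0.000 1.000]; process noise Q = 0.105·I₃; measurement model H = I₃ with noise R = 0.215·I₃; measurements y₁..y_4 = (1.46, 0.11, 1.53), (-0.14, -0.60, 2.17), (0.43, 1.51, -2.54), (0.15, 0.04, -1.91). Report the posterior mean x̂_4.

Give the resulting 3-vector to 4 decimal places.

source (pnp_recover): camera pose = R=[-0.0128 -0.7818 -0.6234; 0.1059 0.6189 -0.7783; 0.9943 -0.0760 0.0749], t=(0.4700, 0.2800, 4.4700)
after S1 (triangulate): (-0.8069, 1.5865, -0.3755)
after S2 (kf_track): (0.2287, 0.3794, -1.2127)

result = (0.2287, 0.3794, -1.2127)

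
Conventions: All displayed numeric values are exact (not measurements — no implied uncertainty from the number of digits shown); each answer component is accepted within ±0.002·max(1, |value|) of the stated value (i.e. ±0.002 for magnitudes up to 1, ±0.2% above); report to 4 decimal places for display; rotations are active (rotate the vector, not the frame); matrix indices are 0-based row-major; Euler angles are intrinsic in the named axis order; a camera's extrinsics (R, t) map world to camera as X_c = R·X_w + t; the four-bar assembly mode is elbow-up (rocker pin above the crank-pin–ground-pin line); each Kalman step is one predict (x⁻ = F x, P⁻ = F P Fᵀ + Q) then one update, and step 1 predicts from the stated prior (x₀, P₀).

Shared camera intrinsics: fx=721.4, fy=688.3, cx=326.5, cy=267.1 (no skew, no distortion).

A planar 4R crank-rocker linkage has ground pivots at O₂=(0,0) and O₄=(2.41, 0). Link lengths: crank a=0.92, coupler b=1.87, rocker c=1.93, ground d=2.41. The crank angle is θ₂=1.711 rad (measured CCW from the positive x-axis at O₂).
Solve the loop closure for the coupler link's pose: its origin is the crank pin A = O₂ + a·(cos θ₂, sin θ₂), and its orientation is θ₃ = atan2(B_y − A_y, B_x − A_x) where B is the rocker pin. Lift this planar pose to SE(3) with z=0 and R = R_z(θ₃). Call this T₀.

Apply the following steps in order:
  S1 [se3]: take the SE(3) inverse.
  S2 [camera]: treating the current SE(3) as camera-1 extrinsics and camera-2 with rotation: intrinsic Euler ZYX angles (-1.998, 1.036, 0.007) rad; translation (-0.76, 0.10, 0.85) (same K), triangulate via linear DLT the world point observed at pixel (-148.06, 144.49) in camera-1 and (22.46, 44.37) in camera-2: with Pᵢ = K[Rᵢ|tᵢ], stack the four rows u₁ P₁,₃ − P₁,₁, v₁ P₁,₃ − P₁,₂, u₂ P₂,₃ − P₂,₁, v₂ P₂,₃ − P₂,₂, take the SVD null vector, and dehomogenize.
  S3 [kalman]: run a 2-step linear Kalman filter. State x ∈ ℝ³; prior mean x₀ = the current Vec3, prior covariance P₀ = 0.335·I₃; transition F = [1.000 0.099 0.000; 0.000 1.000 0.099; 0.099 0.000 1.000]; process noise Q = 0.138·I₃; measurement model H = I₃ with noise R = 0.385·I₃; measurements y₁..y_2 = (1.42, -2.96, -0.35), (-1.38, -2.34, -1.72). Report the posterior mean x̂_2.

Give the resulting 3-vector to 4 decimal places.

source (fourbar_fk): coupler pose = R=[0.8992 -0.4376 0.0000; 0.4376 0.8992 0.0000; 0.0000 0.0000 1.0000], t=(-0.1286, 0.9110, 0.0000)
after S1 (invert_se3): R=[0.8992 0.4376 0.0000; -0.4376 0.8992 0.0000; 0.0000 0.0000 1.0000], t=(-0.2830, -0.8754, 0.0000)
after S2 (triangulate): (-1.1140, 0.0513, 1.9188)
after S3 (kf_track): (-0.6962, -1.9517, -0.5382)

result = (-0.6962, -1.9517, -0.5382)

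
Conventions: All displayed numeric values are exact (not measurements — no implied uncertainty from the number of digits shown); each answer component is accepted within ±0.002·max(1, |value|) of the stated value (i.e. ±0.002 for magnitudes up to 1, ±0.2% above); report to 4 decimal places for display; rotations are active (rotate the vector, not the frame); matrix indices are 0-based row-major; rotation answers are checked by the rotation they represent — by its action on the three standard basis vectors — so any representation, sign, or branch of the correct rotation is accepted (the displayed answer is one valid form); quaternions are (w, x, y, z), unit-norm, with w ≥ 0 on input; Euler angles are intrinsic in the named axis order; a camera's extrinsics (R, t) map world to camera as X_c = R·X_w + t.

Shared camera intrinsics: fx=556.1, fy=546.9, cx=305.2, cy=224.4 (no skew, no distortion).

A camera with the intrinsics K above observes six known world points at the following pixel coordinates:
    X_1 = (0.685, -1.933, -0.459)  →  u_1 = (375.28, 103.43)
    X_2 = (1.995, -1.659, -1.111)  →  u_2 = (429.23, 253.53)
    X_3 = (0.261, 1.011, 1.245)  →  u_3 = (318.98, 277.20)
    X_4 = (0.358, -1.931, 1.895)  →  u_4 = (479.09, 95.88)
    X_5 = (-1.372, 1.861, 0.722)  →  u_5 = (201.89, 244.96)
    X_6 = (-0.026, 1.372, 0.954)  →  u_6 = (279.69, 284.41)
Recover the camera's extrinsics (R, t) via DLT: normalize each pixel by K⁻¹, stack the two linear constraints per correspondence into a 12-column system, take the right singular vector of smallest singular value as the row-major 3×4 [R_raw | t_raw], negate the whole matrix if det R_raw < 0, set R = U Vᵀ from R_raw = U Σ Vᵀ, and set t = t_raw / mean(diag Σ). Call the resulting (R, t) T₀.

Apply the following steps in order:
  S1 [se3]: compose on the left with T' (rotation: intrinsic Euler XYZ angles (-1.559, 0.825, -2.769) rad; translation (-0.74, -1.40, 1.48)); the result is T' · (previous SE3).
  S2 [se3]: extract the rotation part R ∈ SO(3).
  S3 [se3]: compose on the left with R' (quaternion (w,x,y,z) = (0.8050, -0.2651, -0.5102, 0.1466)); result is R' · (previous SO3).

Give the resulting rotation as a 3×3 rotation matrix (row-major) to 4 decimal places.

rotation (matrix) = ((-0.9916, -0.1117, -0.0653), (-0.1093, 0.4534, 0.8846), (-0.0692, 0.8843, -0.4618))

source (pnp_recover): camera pose = R=[0.5959 -0.4317 0.6771; 0.6676 0.7350 -0.1189; -0.4464 0.5229 0.7262], t=(-0.3800, -0.0600, 6.0300)
after S1 (compose_se3): R=[-0.5396 0.8385 0.0761; -0.0836 -0.1433 0.9861; 0.8378 0.5258 0.1474], t=(3.9146, 2.4498, 1.3312)
after S2 (rot_of_se3): [-0.5396 0.8385 0.0761; -0.0836 -0.1433 0.9861; 0.8378 0.5258 0.1474]
after S3 (compose_so3): [-0.9916 -0.1117 -0.0653; -0.1093 0.4534 0.8846; -0.0692 0.8843 -0.4618]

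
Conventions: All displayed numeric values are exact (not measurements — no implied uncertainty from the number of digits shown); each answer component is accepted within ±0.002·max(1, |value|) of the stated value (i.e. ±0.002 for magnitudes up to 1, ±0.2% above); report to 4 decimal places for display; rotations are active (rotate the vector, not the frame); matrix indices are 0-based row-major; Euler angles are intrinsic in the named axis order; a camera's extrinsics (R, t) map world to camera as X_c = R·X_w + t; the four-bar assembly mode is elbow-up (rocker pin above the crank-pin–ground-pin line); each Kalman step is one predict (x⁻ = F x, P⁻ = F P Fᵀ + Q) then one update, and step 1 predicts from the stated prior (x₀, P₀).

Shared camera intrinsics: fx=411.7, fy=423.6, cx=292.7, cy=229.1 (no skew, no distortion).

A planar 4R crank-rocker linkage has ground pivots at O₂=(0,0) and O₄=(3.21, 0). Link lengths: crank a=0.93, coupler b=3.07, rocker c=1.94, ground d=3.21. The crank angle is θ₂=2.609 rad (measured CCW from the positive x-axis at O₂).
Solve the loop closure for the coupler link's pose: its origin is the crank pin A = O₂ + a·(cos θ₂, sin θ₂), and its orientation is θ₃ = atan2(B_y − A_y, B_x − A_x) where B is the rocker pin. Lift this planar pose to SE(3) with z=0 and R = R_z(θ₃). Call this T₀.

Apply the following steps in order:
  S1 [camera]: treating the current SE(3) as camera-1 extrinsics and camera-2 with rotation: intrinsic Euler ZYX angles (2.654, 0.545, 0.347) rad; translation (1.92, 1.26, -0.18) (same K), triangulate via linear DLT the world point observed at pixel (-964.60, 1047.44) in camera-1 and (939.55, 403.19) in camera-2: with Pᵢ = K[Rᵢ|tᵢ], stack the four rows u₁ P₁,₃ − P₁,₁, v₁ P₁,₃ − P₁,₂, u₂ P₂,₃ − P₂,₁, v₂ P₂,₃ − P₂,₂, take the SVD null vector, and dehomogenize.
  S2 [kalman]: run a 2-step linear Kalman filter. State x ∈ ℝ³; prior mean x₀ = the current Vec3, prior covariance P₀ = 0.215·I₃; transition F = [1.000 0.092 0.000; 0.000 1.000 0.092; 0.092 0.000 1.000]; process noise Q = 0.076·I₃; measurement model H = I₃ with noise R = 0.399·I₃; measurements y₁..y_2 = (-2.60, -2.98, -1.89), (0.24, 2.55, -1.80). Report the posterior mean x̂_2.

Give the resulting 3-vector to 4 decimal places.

source (fourbar_fk): coupler pose = R=[0.9342 -0.3567 0.0000; 0.3567 0.9342 0.0000; 0.0000 0.0000 1.0000], t=(-0.8012, 0.4722, 0.0000)
after S1 (triangulate): (-0.7992, 1.1178, 0.6374)
after S2 (kf_track): (-0.8946, 0.5546, -1.0223)

result = (-0.8946, 0.5546, -1.0223)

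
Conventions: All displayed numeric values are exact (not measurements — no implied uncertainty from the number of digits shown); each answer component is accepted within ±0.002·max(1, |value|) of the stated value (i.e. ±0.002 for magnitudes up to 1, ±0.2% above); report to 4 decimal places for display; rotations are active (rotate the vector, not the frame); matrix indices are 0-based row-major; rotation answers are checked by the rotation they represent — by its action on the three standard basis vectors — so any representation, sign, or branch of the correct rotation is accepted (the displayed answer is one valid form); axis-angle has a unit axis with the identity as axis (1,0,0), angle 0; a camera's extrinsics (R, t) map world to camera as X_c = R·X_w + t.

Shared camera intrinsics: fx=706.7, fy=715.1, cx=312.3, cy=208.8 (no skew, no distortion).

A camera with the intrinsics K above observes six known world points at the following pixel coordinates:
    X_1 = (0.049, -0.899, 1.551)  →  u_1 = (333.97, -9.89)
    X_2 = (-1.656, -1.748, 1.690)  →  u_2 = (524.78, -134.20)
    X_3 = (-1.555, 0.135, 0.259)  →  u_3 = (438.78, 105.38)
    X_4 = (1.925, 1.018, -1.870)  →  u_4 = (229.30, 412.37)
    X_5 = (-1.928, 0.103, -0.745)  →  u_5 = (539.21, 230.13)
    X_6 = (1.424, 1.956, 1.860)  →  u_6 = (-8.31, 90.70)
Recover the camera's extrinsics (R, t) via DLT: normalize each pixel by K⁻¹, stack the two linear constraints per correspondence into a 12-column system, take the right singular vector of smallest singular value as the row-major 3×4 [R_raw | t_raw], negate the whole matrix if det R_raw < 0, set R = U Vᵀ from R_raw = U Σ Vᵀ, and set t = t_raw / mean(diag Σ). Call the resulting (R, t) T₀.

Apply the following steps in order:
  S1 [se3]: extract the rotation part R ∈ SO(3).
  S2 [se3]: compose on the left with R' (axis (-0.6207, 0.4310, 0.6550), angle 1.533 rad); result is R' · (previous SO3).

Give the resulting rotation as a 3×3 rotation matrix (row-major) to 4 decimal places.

source (pnp_recover): camera pose = R=[-0.5616 -0.7243 -0.3999; 0.1546 0.3829 -0.9108; 0.8128 -0.5733 -0.1031], t=(0.2000, -0.2800, 6.2398)
after S1 (rot_of_se3): [-0.5616 -0.7243 -0.3999; 0.1546 0.3829 -0.9108; 0.8128 -0.5733 -0.1031]
after S2 (compose_so3): [-0.3383 -0.6677 0.6631; 0.5354 -0.7161 -0.4479; 0.7739 0.2035 0.5997]

rotation (matrix) = ((-0.3383, -0.6677, 0.6631), (0.5354, -0.7161, -0.4479), (0.7739, 0.2035, 0.5997))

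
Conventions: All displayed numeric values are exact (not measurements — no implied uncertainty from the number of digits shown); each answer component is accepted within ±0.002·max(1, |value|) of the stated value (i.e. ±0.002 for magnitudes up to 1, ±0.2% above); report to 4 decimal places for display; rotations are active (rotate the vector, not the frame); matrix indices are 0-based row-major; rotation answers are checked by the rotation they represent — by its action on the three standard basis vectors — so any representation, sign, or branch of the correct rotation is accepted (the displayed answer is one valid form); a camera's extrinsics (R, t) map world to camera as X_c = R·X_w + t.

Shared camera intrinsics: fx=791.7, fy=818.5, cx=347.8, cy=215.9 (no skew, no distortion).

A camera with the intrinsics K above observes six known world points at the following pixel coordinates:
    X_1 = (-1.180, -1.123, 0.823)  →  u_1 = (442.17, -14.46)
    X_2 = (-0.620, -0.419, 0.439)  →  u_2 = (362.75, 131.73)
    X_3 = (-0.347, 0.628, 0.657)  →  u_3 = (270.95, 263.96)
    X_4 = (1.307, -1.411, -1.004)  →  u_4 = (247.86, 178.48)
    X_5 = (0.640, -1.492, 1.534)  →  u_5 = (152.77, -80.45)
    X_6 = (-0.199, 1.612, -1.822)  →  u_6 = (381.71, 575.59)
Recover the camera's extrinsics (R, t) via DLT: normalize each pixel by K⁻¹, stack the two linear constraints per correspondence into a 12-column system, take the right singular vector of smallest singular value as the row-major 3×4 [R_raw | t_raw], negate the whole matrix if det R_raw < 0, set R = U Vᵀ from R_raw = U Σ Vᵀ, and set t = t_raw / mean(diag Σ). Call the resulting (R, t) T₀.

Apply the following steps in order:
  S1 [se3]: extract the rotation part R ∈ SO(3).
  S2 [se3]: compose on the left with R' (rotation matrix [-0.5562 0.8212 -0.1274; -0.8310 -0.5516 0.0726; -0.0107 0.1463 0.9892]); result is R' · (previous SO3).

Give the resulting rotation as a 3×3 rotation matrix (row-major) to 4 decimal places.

rotation (matrix) = ((0.5228, 0.8380, -0.1564), (0.7345, -0.3498, 0.5815), (0.4326, -0.4189, -0.7984))

source (pnp_recover): camera pose = R=[-0.9058 -0.1710 -0.3877; 0.0875 0.8198 -0.5659; 0.4146 -0.5465 -0.7276], t=(-0.3699, 0.1399, 5.2674)
after S1 (rot_of_se3): [-0.9058 -0.1710 -0.3877; 0.0875 0.8198 -0.5659; 0.4146 -0.5465 -0.7276]
after S2 (compose_so3): [0.5228 0.8380 -0.1564; 0.7345 -0.3498 0.5815; 0.4326 -0.4189 -0.7984]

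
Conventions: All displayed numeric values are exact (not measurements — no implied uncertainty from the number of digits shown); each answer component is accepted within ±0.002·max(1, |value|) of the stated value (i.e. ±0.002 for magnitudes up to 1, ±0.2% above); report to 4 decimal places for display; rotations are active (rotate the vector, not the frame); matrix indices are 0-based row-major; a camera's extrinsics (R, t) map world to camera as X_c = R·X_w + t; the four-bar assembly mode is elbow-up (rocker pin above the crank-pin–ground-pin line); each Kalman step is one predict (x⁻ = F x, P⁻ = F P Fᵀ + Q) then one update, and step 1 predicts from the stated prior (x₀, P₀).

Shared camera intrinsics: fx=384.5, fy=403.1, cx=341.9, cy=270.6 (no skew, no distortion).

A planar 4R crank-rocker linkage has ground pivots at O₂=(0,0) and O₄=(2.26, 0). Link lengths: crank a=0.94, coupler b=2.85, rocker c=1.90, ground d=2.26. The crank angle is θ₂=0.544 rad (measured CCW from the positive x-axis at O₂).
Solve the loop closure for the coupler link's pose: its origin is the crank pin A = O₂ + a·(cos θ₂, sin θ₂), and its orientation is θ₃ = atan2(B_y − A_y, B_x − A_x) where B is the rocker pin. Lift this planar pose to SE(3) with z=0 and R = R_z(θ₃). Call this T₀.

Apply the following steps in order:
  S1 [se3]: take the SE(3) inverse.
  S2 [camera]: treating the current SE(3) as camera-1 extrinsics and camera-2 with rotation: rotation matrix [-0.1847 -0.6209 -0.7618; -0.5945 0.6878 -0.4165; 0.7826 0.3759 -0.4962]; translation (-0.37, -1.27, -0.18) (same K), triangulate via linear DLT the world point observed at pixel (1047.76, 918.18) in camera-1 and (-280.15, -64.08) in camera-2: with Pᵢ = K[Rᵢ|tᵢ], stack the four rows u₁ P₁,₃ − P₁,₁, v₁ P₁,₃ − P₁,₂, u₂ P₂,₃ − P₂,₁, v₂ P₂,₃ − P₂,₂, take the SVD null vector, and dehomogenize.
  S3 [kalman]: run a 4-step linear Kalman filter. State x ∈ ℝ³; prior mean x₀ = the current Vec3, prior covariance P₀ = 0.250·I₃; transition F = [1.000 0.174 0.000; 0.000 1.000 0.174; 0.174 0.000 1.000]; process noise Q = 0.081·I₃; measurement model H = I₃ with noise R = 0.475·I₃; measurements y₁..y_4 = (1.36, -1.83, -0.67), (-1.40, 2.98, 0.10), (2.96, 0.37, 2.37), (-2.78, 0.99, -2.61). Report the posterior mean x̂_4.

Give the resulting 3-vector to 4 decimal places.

result = (0.0018, 0.8231, -0.2080)

source (fourbar_fk): coupler pose = R=[0.9409 -0.3386 0.0000; 0.3386 0.9409 0.0000; 0.0000 0.0000 1.0000], t=(0.8043, 0.4865, 0.0000)
after S1 (invert_se3): R=[0.9409 0.3386 0.0000; -0.3386 0.9409 0.0000; 0.0000 0.0000 1.0000], t=(-0.9215, -0.1854, 0.0000)
after S2 (triangulate): (1.5717, 1.8699, 0.6485)
after S3 (kf_track): (0.0018, 0.8231, -0.2080)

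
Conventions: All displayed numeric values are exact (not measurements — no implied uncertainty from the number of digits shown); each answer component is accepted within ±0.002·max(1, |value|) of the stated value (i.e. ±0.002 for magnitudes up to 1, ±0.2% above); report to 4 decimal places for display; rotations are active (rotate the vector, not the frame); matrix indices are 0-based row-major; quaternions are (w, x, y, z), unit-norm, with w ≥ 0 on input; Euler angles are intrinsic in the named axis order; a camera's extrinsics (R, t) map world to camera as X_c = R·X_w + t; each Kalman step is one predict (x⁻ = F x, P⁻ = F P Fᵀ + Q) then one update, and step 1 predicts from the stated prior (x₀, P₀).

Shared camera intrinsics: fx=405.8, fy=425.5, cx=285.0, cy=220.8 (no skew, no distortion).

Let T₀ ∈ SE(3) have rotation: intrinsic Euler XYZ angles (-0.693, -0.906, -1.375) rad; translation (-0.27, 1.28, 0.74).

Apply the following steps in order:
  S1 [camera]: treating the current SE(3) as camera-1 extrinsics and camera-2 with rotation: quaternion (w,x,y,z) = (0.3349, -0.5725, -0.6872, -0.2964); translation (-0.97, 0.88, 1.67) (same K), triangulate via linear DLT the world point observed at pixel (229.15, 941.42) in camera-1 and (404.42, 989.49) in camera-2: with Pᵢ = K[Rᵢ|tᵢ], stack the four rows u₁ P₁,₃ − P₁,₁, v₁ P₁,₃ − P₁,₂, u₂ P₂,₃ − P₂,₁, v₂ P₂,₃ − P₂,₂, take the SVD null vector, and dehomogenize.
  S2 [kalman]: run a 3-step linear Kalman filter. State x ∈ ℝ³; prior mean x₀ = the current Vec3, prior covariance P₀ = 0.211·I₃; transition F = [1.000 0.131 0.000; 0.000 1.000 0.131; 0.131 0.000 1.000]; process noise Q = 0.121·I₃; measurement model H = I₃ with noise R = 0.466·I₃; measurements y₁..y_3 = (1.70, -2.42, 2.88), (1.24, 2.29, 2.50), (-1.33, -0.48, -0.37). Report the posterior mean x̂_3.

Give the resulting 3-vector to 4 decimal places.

after S1 (triangulate): (-0.2886, 1.3367, 0.9185)
after S2 (kf_track): (-0.0192, 0.4573, 1.0804)

result = (-0.0192, 0.4573, 1.0804)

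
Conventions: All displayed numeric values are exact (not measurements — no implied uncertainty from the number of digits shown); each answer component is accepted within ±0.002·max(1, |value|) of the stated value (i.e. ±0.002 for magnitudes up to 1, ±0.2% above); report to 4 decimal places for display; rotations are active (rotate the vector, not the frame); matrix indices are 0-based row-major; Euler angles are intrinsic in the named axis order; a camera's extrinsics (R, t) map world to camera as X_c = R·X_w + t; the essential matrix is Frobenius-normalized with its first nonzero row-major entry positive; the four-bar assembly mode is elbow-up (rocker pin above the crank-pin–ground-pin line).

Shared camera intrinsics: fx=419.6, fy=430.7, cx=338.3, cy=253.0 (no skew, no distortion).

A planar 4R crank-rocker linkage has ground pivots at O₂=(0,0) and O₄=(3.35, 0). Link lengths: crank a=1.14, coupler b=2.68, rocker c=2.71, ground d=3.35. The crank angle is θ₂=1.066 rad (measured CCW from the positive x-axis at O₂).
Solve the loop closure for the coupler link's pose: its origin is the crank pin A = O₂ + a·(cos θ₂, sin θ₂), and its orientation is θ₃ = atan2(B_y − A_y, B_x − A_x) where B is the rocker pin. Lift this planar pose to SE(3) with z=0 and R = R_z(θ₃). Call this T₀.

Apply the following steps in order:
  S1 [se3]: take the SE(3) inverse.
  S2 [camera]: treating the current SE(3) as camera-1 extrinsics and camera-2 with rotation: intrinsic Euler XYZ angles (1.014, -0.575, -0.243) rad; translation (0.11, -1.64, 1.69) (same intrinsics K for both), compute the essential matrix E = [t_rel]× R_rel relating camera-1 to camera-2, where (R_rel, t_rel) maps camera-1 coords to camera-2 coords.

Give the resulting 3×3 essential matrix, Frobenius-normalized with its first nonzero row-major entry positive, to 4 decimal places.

matrix = [0.0852 0.6271 -0.2651; -0.3511 0.3110 0.3968; -0.2331 0.0027 0.3123]

source (fourbar_fk): coupler pose = R=[0.7943 -0.6075 0.0000; 0.6075 0.7943 0.0000; 0.0000 0.0000 1.0000], t=(0.5513, 0.9978, 0.0000)
after S1 (invert_se3): R=[0.7943 0.6075 0.0000; -0.6075 0.7943 0.0000; 0.0000 0.0000 1.0000], t=(-1.0441, -0.4576, 0.0000)
after S2 (essential): [0.0852 0.6271 -0.2651; -0.3511 0.3110 0.3968; -0.2331 0.0027 0.3123]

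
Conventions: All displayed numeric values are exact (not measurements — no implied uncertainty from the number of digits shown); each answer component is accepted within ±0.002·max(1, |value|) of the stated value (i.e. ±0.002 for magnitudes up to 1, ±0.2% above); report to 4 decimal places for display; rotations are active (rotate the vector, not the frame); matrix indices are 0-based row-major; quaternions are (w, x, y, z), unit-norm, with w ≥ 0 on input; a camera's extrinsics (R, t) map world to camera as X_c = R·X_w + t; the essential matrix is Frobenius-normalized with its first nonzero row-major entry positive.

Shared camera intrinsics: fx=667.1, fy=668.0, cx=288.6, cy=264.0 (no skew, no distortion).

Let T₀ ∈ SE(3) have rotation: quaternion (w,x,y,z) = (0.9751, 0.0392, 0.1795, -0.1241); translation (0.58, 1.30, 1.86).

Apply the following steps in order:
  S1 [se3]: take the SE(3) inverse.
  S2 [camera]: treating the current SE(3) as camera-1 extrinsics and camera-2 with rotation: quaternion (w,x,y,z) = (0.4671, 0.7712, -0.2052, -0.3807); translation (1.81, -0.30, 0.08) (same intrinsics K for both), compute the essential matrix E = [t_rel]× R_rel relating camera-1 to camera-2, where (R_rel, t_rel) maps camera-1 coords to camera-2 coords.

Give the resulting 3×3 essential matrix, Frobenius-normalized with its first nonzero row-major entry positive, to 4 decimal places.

after S1 (invert_se3): R=[0.9048 -0.2280 -0.3598; 0.2561 0.9661 0.0319; 0.3403 -0.1210 0.9325], t=(0.4408, -1.4638, -1.7745)
after S2 (essential): [0.3426 -0.3984 0.4208; 0.2119 -0.1362 0.0377; 0.4885 -0.0271 -0.4925]

matrix = [0.3426 -0.3984 0.4208; 0.2119 -0.1362 0.0377; 0.4885 -0.0271 -0.4925]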